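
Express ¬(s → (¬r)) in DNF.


Step 1: Rewrite implication then negate: ¬(¬s ∨ (¬r)) = s ∧ ¬(¬r).
Step 2: Eliminate any double negations (¬¬X = X).

s ∧ r


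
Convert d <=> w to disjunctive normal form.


Step 1: d ↔ w is true exactly when both agree: (d ∧ w) ∨ (¬d ∧ ¬w).

(d & w) | ((~d) & (~w))


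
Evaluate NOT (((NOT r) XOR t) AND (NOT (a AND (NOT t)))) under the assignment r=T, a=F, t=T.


Substitute r=T, a=F, t=T:
NOT r = F
(NOT r) XOR t = F XOR T = T
NOT t = F
a AND (NOT t) = F AND F = F
NOT (a AND (NOT t)) = T
((NOT r) XOR t) AND (NOT (a AND (NOT t))) = T AND T = T
NOT (((NOT r) XOR t) AND (NOT (a AND (NOT t)))) = F

F


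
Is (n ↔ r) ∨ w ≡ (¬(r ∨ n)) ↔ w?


Compare truth tables:
n | r | w | φ | ψ
-----------------
F | F | F | T | F
T | F | F | F | T
F | T | F | F | T
T | T | F | T | T
F | F | T | T | T
T | F | T | T | F
F | T | T | T | F
T | T | T | T | F
They differ at row 1 (n=F, r=F, w=F): φ=T but ψ=F.

No, they are not logically equivalent.


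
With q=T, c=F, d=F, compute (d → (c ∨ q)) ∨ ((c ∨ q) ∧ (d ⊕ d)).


Substitute q=T, c=F, d=F:
c ∨ q = F ∨ T = T
d → (c ∨ q) = F → T = T
c ∨ q = F ∨ T = T
d ⊕ d = F ⊕ F = F
(c ∨ q) ∧ (d ⊕ d) = T ∧ F = F
(d → (c ∨ q)) ∨ ((c ∨ q) ∧ (d ⊕ d)) = T ∨ F = T

T


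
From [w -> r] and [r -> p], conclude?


Hypothetical syllogism: from (P → Q) and (Q → R), infer (P → R).
Chain the two implications through the shared middle term 'r'.

w -> p


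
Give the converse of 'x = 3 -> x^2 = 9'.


The converse of (P → Q) is (Q → P). It is not in general equivalent to the original.
Here P = 'x = 3' and Q = 'x^2 = 9'.

If x^2 = 9, then x = 3.


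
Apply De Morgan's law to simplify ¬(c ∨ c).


De Morgan: the negation of a disjunction is the conjunction of the negations.
Distribute ¬ across ∨, flipping it to ∧, and negate each literal.

(¬c) ∧ (¬c)


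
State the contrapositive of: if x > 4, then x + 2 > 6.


The contrapositive of (P → Q) is (¬Q → ¬P); it is logically equivalent to the original.
Here P = 'x > 4' and Q = 'x + 2 > 6'.

If not (x + 2 > 6), then not (x > 4).


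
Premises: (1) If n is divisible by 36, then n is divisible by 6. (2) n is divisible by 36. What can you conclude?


Modus ponens: from (P → Q) and P, infer Q.
P = 'n is divisible by 36' is asserted, and P → Q holds, so Q follows.

n is divisible by 6.


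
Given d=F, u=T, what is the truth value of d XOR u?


Exclusive or is true when exactly one operand is true.
Substitute: d=F, u=T.
F XOR T evaluates to T.

T


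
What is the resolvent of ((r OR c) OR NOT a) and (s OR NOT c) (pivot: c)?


The clauses contain complementary literals c and NOTc.
Resolution eliminates this pair and disjoins the remaining literals (merging duplicates).

((r OR NOT a) OR s)


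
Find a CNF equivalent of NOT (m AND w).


Step 1: Apply De Morgan: ¬(m ∧ w) = ¬m ∨ ¬w.

(NOT m) OR (NOT w)


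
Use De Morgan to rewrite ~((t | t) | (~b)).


De Morgan: the negation of a disjunction is the conjunction of the negations.
Distribute ~ across |, flipping it to &, and negate each literal.

((~t) & (~t)) & b


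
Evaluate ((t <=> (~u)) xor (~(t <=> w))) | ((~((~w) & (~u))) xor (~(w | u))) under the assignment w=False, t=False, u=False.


Substitute w=False, t=False, u=False:
… (earlier sub-steps elided)
~(t <=> w) = False
(t <=> (~u)) xor (~(t <=> w)) = False xor False = False
~w = True
~u = True
(~w) & (~u) = True & True = True
~((~w) & (~u)) = False
w | u = False | False = False
~(w | u) = True
(~((~w) & (~u))) xor (~(w | u)) = False xor True = True
((t <=> (~u)) xor (~(t <=> w))) | ((~((~w) & (~u))) xor (~(w | u))) = False | True = True

True


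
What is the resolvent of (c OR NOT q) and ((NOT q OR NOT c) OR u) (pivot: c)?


The clauses contain complementary literals c and NOTc.
Resolution eliminates this pair and disjoins the remaining literals (merging duplicates).

(NOT q OR u)


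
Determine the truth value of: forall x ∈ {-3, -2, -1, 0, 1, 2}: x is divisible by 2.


Evaluate the predicate on each element: -3:False, -2:True, -1:False, 0:True, 1:False, 2:True.
Counterexample x = -3 fails the predicate.

False


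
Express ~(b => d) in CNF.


Step 1: Rewrite b → d as ¬b ∨ d.
Step 2: Negate: ¬(¬b ∨ d) = b ∧ ¬d (De Morgan + double negation).

b & (~d)


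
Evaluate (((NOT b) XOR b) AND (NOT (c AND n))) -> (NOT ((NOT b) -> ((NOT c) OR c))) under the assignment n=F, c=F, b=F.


Substitute n=F, c=F, b=F:
… (earlier sub-steps elided)
(NOT b) XOR b = T XOR F = T
c AND n = F AND F = F
NOT (c AND n) = T
((NOT b) XOR b) AND (NOT (c AND n)) = T AND T = T
NOT b = T
NOT c = T
(NOT c) OR c = T OR F = T
(NOT b) -> ((NOT c) OR c) = T -> T = T
NOT ((NOT b) -> ((NOT c) OR c)) = F
(((NOT b) XOR b) AND (NOT (c AND n))) -> (NOT ((NOT b) -> ((NOT c) OR c))) = T -> F = F

F


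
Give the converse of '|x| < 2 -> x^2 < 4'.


The converse of (P → Q) is (Q → P). It is not in general equivalent to the original.
Here P = '|x| < 2' and Q = 'x^2 < 4'.

If x^2 < 4, then |x| < 2.


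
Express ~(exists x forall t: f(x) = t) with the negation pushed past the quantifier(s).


Negation flips each quantifier (∀↔∃) and negates the inner predicate.
¬(exists x forall t: φ) = forall x exists t: ¬φ.

forall x exists t: ~(f(x) = t)


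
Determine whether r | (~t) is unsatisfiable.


Truth table over {r, t}:
r | t | φ
---------
False | False | True
True | False | True
False | True | False
True | True | True
Satisfying assignment at row 1: r=False, t=False gives True.

No, it is not a contradiction.


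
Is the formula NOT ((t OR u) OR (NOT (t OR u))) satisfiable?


Check all 4 assignments over {t, u}:
t | u | φ
---------
F | F | F
T | F | F
F | T | F
T | T | F
No assignment makes the formula true.

Unsatisfiable.


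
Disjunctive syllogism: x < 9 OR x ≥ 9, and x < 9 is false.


Disjunctive syllogism: from (P ∨ Q) and ¬P, infer Q.
One disjunct, 'x < 9', is ruled out; the other must hold.

x ≥ 9


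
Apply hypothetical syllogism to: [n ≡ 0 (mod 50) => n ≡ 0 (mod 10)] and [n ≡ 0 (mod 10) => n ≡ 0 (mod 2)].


Hypothetical syllogism: from (P → Q) and (Q → R), infer (P → R).
Chain the two implications through the shared middle term 'n ≡ 0 (mod 10)'.

n ≡ 0 (mod 50) => n ≡ 0 (mod 2)


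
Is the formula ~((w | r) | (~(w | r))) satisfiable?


Check all 4 assignments over {r, w}:
r | w | φ
---------
False | False | False
True | False | False
False | True | False
True | True | False
No assignment makes the formula true.

Unsatisfiable.


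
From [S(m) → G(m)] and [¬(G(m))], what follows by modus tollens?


Modus tollens: from (P → Q) and ¬Q, infer ¬P.
Q = 'G(m)' is denied; since P → Q, P must also fail.

Not (S(m)).


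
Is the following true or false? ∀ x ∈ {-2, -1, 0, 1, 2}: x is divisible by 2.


Evaluate the predicate on each element: -2:T, -1:F, 0:T, 1:F, 2:T.
Counterexample x = -1 fails the predicate.

F


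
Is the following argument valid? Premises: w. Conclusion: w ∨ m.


This matches the form of disjunction introduction: the conclusion follows in every model of the premises.

Valid.


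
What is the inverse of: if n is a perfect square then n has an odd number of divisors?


The inverse of (P → Q) is (¬P → ¬Q). It is equivalent to the converse, not to the original.
Here P = 'n is a perfect square' and Q = 'n has an odd number of divisors'.

If not (n is a perfect square), then not (n has an odd number of divisors).


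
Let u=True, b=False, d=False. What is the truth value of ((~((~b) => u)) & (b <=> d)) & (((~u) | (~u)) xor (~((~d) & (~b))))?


Substitute u=True, b=False, d=False:
… (earlier sub-steps elided)
(~((~b) => u)) & (b <=> d) = False & True = False
~u = False
~u = False
(~u) | (~u) = False | False = False
~d = True
~b = True
(~d) & (~b) = True & True = True
~((~d) & (~b)) = False
((~u) | (~u)) xor (~((~d) & (~b))) = False xor False = False
((~((~b) => u)) & (b <=> d)) & (((~u) | (~u)) xor (~((~d) & (~b)))) = False & False = False

False


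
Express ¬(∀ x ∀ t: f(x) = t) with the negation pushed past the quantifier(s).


Negation flips each quantifier (∀↔∃) and negates the inner predicate.
¬(∀ x ∀ t: φ) = ∃ x ∃ t: ¬φ.

∃ x ∃ t: ¬(f(x) = t)


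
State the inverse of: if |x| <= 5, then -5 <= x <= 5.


The inverse of (P → Q) is (¬P → ¬Q). It is equivalent to the converse, not to the original.
Here P = '|x| <= 5' and Q = '-5 <= x <= 5'.

If not (|x| <= 5), then not (-5 <= x <= 5).


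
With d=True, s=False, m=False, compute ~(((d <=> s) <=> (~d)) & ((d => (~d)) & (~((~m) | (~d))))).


Substitute d=True, s=False, m=False:
… (earlier sub-steps elided)
(d <=> s) <=> (~d) = False <=> False = True
~d = False
d => (~d) = True => False = False
~m = True
~d = False
(~m) | (~d) = True | False = True
~((~m) | (~d)) = False
(d => (~d)) & (~((~m) | (~d))) = False & False = False
((d <=> s) <=> (~d)) & ((d => (~d)) & (~((~m) | (~d)))) = True & False = False
~(((d <=> s) <=> (~d)) & ((d => (~d)) & (~((~m) | (~d))))) = True

True


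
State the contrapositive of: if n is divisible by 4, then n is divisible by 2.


The contrapositive of (P → Q) is (¬Q → ¬P); it is logically equivalent to the original.
Here P = 'n is divisible by 4' and Q = 'n is divisible by 2'.

If not (n is divisible by 2), then not (n is divisible by 4).


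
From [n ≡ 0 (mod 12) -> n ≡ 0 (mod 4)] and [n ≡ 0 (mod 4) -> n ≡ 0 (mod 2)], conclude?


Hypothetical syllogism: from (P → Q) and (Q → R), infer (P → R).
Chain the two implications through the shared middle term 'n ≡ 0 (mod 4)'.

n ≡ 0 (mod 12) -> n ≡ 0 (mod 2)


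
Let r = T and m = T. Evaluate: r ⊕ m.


Exclusive or is true when exactly one operand is true.
Substitute: r=T, m=T.
T ⊕ T evaluates to F.

F


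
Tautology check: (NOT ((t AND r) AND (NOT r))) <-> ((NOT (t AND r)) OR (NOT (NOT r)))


Build the truth table over {r, t}:
r | t | φ
---------
F | F | T
T | F | T
F | T | T
T | T | T
Every row evaluates to true.

Yes, it is a tautology.


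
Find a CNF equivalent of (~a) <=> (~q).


Step 1: Rewrite (¬a) ↔ (¬q) as ((¬a) → (¬q)) ∧ ((¬q) → (¬a)).
Step 2: Rewrite each implication as a disjunction.
Step 3: Eliminate any double negations (¬¬X = X).

(a | (~q)) & (q | (~a))


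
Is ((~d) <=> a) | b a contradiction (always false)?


Truth table over {a, b, d}:
a | b | d | φ
-------------
False | False | False | False
True | False | False | True
False | True | False | True
True | True | False | True
False | False | True | True
True | False | True | False
False | True | True | True
True | True | True | True
Satisfying assignment at row 2: a=True, b=False, d=False gives True.

No, it is not a contradiction.


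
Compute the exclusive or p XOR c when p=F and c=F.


Exclusive or is true when exactly one operand is true.
Substitute: p=F, c=F.
F XOR F evaluates to F.

F


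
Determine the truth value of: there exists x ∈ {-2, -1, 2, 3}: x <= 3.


Evaluate the predicate on each element: -2:T, -1:T, 2:T, 3:T.
Witness x = -2 satisfies the predicate.

T


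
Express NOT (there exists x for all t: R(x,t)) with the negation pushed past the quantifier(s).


Negation flips each quantifier (∀↔∃) and negates the inner predicate.
¬(there exists x for all t: φ) = for all x there exists t: ¬φ.

for all x there exists t: NOT(R(x,t))


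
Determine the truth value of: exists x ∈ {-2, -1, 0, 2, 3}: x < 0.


Evaluate the predicate on each element: -2:True, -1:True, 0:False, 2:False, 3:False.
Witness x = -2 satisfies the predicate.

True


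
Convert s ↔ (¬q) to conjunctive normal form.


Step 1: Rewrite s ↔ (¬q) as (s → (¬q)) ∧ ((¬q) → s).
Step 2: Rewrite each implication as a disjunction.
Step 3: Eliminate any double negations (¬¬X = X).

((¬s) ∨ (¬q)) ∧ (q ∨ s)


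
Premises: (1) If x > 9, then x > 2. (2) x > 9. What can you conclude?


Modus ponens: from (P → Q) and P, infer Q.
P = 'x > 9' is asserted, and P → Q holds, so Q follows.

x > 2.


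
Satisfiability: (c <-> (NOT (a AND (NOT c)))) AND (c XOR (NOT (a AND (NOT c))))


Check all 4 assignments over {a, c}:
a | c | φ
---------
F | F | F
T | F | F
F | T | F
T | T | F
No assignment makes the formula true.

Unsatisfiable.


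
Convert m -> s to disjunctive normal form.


Step 1: Rewrite m → s as ¬m ∨ s.

(NOT m) OR s


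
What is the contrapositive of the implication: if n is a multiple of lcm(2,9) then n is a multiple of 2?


The contrapositive of (P → Q) is (¬Q → ¬P); it is logically equivalent to the original.
Here P = 'n is a multiple of lcm(2,9)' and Q = 'n is a multiple of 2'.

If not (n is a multiple of 2), then not (n is a multiple of lcm(2,9)).


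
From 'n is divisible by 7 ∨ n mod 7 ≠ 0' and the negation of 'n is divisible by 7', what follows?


Disjunctive syllogism: from (P ∨ Q) and ¬P, infer Q.
One disjunct, 'n is divisible by 7', is ruled out; the other must hold.

n mod 7 ≠ 0


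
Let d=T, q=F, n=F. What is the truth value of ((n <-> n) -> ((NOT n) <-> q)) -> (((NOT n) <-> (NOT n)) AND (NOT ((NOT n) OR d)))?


Substitute d=T, q=F, n=F:
… (earlier sub-steps elided)
(NOT n) <-> q = T <-> F = F
(n <-> n) -> ((NOT n) <-> q) = T -> F = F
NOT n = T
NOT n = T
(NOT n) <-> (NOT n) = T <-> T = T
NOT n = T
(NOT n) OR d = T OR T = T
NOT ((NOT n) OR d) = F
((NOT n) <-> (NOT n)) AND (NOT ((NOT n) OR d)) = T AND F = F
((n <-> n) -> ((NOT n) <-> q)) -> (((NOT n) <-> (NOT n)) AND (NOT ((NOT n) OR d))) = F -> F = T

T


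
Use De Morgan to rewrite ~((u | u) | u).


De Morgan: the negation of a disjunction is the conjunction of the negations.
Distribute ~ across |, flipping it to &, and negate each literal.

((~u) & (~u)) & (~u)


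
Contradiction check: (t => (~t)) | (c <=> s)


Truth table over {c, s, t}:
c | s | t | φ
-------------
False | False | False | True
True | False | False | True
False | True | False | True
True | True | False | True
False | False | True | True
True | False | True | False
False | True | True | False
True | True | True | True
Satisfying assignment at row 1: c=False, s=False, t=False gives True.

No, it is not a contradiction.


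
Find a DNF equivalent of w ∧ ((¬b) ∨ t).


Step 1: Distribute ∧ over ∨: w ∧ ((¬b) ∨ t) = (w ∧ (¬b)) ∨ (w ∧ t).

(w ∧ (¬b)) ∨ (w ∧ t)


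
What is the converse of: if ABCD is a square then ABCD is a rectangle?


The converse of (P → Q) is (Q → P). It is not in general equivalent to the original.
Here P = 'ABCD is a square' and Q = 'ABCD is a rectangle'.

If ABCD is a rectangle, then ABCD is a square.


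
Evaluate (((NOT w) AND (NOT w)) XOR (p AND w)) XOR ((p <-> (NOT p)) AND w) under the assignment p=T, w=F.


Substitute p=T, w=F:
NOT w = T
NOT w = T
(NOT w) AND (NOT w) = T AND T = T
p AND w = T AND F = F
((NOT w) AND (NOT w)) XOR (p AND w) = T XOR F = T
NOT p = F
p <-> (NOT p) = T <-> F = F
(p <-> (NOT p)) AND w = F AND F = F
(((NOT w) AND (NOT w)) XOR (p AND w)) XOR ((p <-> (NOT p)) AND w) = T XOR F = T

T


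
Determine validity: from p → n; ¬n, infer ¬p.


This matches the form of modus tollens: the conclusion follows in every model of the premises.

Valid.


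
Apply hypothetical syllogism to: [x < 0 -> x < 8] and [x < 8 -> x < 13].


Hypothetical syllogism: from (P → Q) and (Q → R), infer (P → R).
Chain the two implications through the shared middle term 'x < 8'.

x < 0 -> x < 13


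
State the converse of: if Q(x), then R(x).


The converse of (P → Q) is (Q → P). It is not in general equivalent to the original.
Here P = 'Q(x)' and Q = 'R(x)'.

If R(x), then Q(x).


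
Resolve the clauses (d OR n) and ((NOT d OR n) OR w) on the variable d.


The clauses contain complementary literals d and NOTd.
Resolution eliminates this pair and disjoins the remaining literals (merging duplicates).

(n OR w)


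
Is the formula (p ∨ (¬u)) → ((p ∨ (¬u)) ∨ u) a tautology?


Build the truth table over {p, u}:
p | u | φ
---------
F | F | T
T | F | T
F | T | T
T | T | T
Every row evaluates to true.

Yes, it is a tautology.


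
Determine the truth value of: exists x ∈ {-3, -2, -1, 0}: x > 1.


Evaluate the predicate on each element: -3:False, -2:False, -1:False, 0:False.
No element satisfies the predicate.

False


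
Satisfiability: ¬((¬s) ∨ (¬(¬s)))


Check all 2 assignments over {s}:
s | φ
-----
F | F
T | F
No assignment makes the formula true.

Unsatisfiable.


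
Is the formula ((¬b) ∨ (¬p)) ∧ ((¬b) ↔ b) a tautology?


Build the truth table over {b, p}:
b | p | φ
---------
F | F | F
T | F | F
F | T | F
T | T | F
Counterexample at row 1: with b=F, p=F, the formula is F.

No, it is not a tautology.


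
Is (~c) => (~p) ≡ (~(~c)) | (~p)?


Compare truth tables:
c | p | φ | ψ
-------------
False | False | True | True
True | False | True | True
False | True | False | False
True | True | True | True
The columns φ and ψ agree on every row.

Yes, they are logically equivalent.


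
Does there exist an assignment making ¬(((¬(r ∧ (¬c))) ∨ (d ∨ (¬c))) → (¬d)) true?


Search for a satisfying assignment over {c, d, r}.
Try c=F, d=T, r=F: the formula evaluates to T.
A satisfying assignment exists.

Satisfiable.


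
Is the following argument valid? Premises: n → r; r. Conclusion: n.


This is affirming the consequent (fallacy). There exist truth assignments where the premises are all true but the conclusion is false.

Invalid.


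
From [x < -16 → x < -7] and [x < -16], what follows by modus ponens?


Modus ponens: from (P → Q) and P, infer Q.
P = 'x < -16' is asserted, and P → Q holds, so Q follows.

x < -7.


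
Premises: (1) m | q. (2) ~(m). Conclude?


Disjunctive syllogism: from (P ∨ Q) and ¬P, infer Q.
One disjunct, 'm', is ruled out; the other must hold.

q


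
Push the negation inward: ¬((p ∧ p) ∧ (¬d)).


De Morgan: the negation of a conjunction is the disjunction of the negations.
Distribute ¬ across ∧, flipping it to ∨, and negate each literal.

((¬p) ∨ (¬p)) ∨ d


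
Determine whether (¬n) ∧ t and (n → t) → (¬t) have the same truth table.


Compare truth tables:
n | t | φ | ψ
-------------
F | F | F | T
T | F | F | T
F | T | T | F
T | T | F | F
They differ at row 1 (n=F, t=F): φ=F but ψ=T.

No, they are not logically equivalent.


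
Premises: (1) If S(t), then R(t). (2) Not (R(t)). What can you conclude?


Modus tollens: from (P → Q) and ¬Q, infer ¬P.
Q = 'R(t)' is denied; since P → Q, P must also fail.

Not (S(t)).


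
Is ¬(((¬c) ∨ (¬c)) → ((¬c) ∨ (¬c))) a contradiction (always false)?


Truth table over {c}:
c | φ
-----
F | F
T | F
Every row is false.

Yes, it is a contradiction.


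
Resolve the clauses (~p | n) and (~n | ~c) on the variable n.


The clauses contain complementary literals n and ~n.
Resolution eliminates this pair and disjoins the remaining literals (merging duplicates).

(~p | ~c)


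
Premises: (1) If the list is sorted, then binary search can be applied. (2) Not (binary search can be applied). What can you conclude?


Modus tollens: from (P → Q) and ¬Q, infer ¬P.
Q = 'binary search can be applied' is denied; since P → Q, P must also fail.

Not (the list is sorted).


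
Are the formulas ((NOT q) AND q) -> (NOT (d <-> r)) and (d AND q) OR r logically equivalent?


Compare truth tables:
d | q | r | φ | ψ
-----------------
F | F | F | T | F
T | F | F | T | F
F | T | F | T | F
T | T | F | T | T
F | F | T | T | T
T | F | T | T | T
F | T | T | T | T
T | T | T | T | T
They differ at row 1 (d=F, q=F, r=F): φ=T but ψ=F.

No, they are not logically equivalent.


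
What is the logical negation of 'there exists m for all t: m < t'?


Negation flips each quantifier (∀↔∃) and negates the inner predicate.
¬(there exists m for all t: φ) = for all m there exists t: ¬φ.

for all m there exists t: NOT(m < t)


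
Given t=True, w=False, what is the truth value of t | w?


Disjunction is false only when both operands are false.
Substitute: t=True, w=False.
True | False evaluates to True.

True


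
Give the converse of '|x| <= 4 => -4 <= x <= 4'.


The converse of (P → Q) is (Q → P). It is not in general equivalent to the original.
Here P = '|x| <= 4' and Q = '-4 <= x <= 4'.

If -4 <= x <= 4, then |x| <= 4.


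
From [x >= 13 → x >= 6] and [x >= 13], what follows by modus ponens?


Modus ponens: from (P → Q) and P, infer Q.
P = 'x >= 13' is asserted, and P → Q holds, so Q follows.

x >= 6.


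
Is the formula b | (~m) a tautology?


Build the truth table over {b, m}:
b | m | φ
---------
False | False | True
True | False | True
False | True | False
True | True | True
Counterexample at row 3: with b=False, m=True, the formula is False.

No, it is not a tautology.


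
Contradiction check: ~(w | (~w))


Truth table over {w}:
w | φ
-----
False | False
True | False
Every row is false.

Yes, it is a contradiction.


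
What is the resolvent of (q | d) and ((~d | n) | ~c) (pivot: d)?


The clauses contain complementary literals d and ~d.
Resolution eliminates this pair and disjoins the remaining literals (merging duplicates).

((q | ~c) | n)


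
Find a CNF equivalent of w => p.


Step 1: Rewrite w → p as ¬w ∨ p.

(~w) | p


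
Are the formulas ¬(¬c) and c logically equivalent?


Compare truth tables:
c | φ | ψ
---------
F | F | F
T | T | T
The columns φ and ψ agree on every row.

Yes, they are logically equivalent.


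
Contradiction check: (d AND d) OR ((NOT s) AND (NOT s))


Truth table over {d, s}:
d | s | φ
---------
F | F | T
T | F | T
F | T | F
T | T | T
Satisfying assignment at row 1: d=F, s=F gives T.

No, it is not a contradiction.


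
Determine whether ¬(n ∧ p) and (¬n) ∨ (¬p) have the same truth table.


Compare truth tables:
n | p | φ | ψ
-------------
F | F | T | T
T | F | T | T
F | T | T | T
T | T | F | F
The columns φ and ψ agree on every row.

Yes, they are logically equivalent.


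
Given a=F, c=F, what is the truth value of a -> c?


Implication is false only when antecedent is true and consequent is false.
Substitute: a=F, c=F.
F -> F evaluates to T.

T


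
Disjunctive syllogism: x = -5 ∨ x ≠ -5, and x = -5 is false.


Disjunctive syllogism: from (P ∨ Q) and ¬P, infer Q.
One disjunct, 'x = -5', is ruled out; the other must hold.

x ≠ -5


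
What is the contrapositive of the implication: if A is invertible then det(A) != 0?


The contrapositive of (P → Q) is (¬Q → ¬P); it is logically equivalent to the original.
Here P = 'A is invertible' and Q = 'det(A) != 0'.

If not (det(A) != 0), then not (A is invertible).


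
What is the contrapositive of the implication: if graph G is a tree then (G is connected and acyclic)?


The contrapositive of (P → Q) is (¬Q → ¬P); it is logically equivalent to the original.
Here P = 'graph G is a tree' and Q = '(G is connected and acyclic)'.

If not ((G is connected and acyclic)), then not (graph G is a tree).


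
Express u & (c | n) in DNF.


Step 1: Distribute ∧ over ∨: u ∧ (c ∨ n) = (u ∧ c) ∨ (u ∧ n).

(u & c) | (u & n)


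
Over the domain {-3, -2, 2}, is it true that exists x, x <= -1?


Evaluate the predicate on each element: -3:True, -2:True, 2:False.
Witness x = -3 satisfies the predicate.

True


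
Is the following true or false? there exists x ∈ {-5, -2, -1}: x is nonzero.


Evaluate the predicate on each element: -5:T, -2:T, -1:T.
Witness x = -5 satisfies the predicate.

T


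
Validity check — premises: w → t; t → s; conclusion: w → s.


This matches the form of hypothetical syllogism: the conclusion follows in every model of the premises.

Valid.


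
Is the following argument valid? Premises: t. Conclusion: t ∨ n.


This matches the form of disjunction introduction: the conclusion follows in every model of the premises.

Valid.


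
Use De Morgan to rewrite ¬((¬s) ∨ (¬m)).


De Morgan: the negation of a disjunction is the conjunction of the negations.
Distribute ¬ across ∨, flipping it to ∧, and negate each literal.

s ∧ m


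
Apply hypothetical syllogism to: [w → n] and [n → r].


Hypothetical syllogism: from (P → Q) and (Q → R), infer (P → R).
Chain the two implications through the shared middle term 'n'.

w → r


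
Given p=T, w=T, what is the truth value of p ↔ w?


Biconditional is true when both operands have the same truth value.
Substitute: p=T, w=T.
T ↔ T evaluates to T.

T


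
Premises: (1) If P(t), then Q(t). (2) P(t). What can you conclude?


Modus ponens: from (P → Q) and P, infer Q.
P = 'P(t)' is asserted, and P → Q holds, so Q follows.

Q(t).


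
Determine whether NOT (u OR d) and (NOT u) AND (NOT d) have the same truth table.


Compare truth tables:
d | u | φ | ψ
-------------
F | F | T | T
T | F | F | F
F | T | F | F
T | T | F | F
The columns φ and ψ agree on every row.

Yes, they are logically equivalent.


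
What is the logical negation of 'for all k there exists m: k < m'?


Negation flips each quantifier (∀↔∃) and negates the inner predicate.
¬(for all k there exists m: φ) = there exists k for all m: ¬φ.

there exists k for all m: NOT(k < m)


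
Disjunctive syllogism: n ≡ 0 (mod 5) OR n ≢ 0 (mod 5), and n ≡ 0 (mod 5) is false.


Disjunctive syllogism: from (P ∨ Q) and ¬P, infer Q.
One disjunct, 'n ≡ 0 (mod 5)', is ruled out; the other must hold.

n ≢ 0 (mod 5)


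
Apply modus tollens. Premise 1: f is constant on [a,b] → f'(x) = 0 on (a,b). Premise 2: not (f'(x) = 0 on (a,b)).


Modus tollens: from (P → Q) and ¬Q, infer ¬P.
Q = 'f'(x) = 0 on (a,b)' is denied; since P → Q, P must also fail.

Not (f is constant on [a,b]).


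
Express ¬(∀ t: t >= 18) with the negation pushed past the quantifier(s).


¬(∀ x: φ) = ∃ x: ¬φ, and ¬(∃ x: φ) = ∀ x: ¬φ.
Apply to the universal statement.

∃ t: ¬(t >= 18)


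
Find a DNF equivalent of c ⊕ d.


Step 1: c ⊕ d is true exactly when they disagree: (c ∧ ¬d) ∨ (¬c ∧ d).

(c ∧ (¬d)) ∨ ((¬c) ∧ d)


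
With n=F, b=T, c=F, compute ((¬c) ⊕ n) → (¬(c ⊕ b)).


Substitute n=F, b=T, c=F:
¬c = T
(¬c) ⊕ n = T ⊕ F = T
c ⊕ b = F ⊕ T = T
¬(c ⊕ b) = F
((¬c) ⊕ n) → (¬(c ⊕ b)) = T → F = F

F


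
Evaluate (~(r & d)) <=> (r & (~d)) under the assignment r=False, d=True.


Substitute r=False, d=True:
r & d = False & True = False
~(r & d) = True
~d = False
r & (~d) = False & False = False
(~(r & d)) <=> (r & (~d)) = True <=> False = False

False


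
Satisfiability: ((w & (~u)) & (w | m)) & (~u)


Search for a satisfying assignment over {m, u, w}.
Try m=False, u=False, w=True: the formula evaluates to True.
A satisfying assignment exists.

Satisfiable.


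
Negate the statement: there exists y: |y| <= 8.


¬(for all x: φ) = there exists x: ¬φ, and ¬(there exists x: φ) = for all x: ¬φ.
Apply to the existential statement.

for all y: NOT(|y| <= 8)


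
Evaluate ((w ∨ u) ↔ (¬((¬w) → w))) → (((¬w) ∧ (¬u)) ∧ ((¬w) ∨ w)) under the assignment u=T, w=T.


Substitute u=T, w=T:
… (earlier sub-steps elided)
(¬w) → w = F → T = T
¬((¬w) → w) = F
(w ∨ u) ↔ (¬((¬w) → w)) = T ↔ F = F
¬w = F
¬u = F
(¬w) ∧ (¬u) = F ∧ F = F
¬w = F
(¬w) ∨ w = F ∨ T = T
((¬w) ∧ (¬u)) ∧ ((¬w) ∨ w) = F ∧ T = F
((w ∨ u) ↔ (¬((¬w) → w))) → (((¬w) ∧ (¬u)) ∧ ((¬w) ∨ w)) = F → F = T

T


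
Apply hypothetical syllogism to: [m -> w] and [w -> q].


Hypothetical syllogism: from (P → Q) and (Q → R), infer (P → R).
Chain the two implications through the shared middle term 'w'.

m -> q


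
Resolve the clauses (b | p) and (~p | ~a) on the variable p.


The clauses contain complementary literals p and ~p.
Resolution eliminates this pair and disjoins the remaining literals (merging duplicates).

(b | ~a)


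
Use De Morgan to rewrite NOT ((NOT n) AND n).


De Morgan: the negation of a conjunction is the disjunction of the negations.
Distribute NOT across AND, flipping it to OR, and negate each literal.

n OR (NOT n)


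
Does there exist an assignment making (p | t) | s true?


Search for a satisfying assignment over {p, s, t}.
Try p=True, s=False, t=False: the formula evaluates to True.
A satisfying assignment exists.

Satisfiable.


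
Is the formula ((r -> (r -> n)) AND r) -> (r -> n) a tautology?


Build the truth table over {n, r}:
n | r | φ
---------
F | F | T
T | F | T
F | T | T
T | T | T
Every row evaluates to true.

Yes, it is a tautology.


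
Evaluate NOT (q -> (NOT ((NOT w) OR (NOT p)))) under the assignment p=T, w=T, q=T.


Substitute p=T, w=T, q=T:
NOT w = F
NOT p = F
(NOT w) OR (NOT p) = F OR F = F
NOT ((NOT w) OR (NOT p)) = T
q -> (NOT ((NOT w) OR (NOT p))) = T -> T = T
NOT (q -> (NOT ((NOT w) OR (NOT p)))) = F

F


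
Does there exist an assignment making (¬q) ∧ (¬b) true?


Search for a satisfying assignment over {b, q}.
Try b=F, q=F: the formula evaluates to T.
A satisfying assignment exists.

Satisfiable.


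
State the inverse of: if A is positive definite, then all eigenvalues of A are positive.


The inverse of (P → Q) is (¬P → ¬Q). It is equivalent to the converse, not to the original.
Here P = 'A is positive definite' and Q = 'all eigenvalues of A are positive'.

If not (A is positive definite), then not (all eigenvalues of A are positive).


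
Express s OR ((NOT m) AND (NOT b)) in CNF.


Step 1: Distribute ∨ over ∧: s ∨ ((¬m) ∧ (¬b)) = (s ∨ (¬m)) ∧ (s ∨ (¬b)).

(s OR (NOT m)) AND (s OR (NOT b))


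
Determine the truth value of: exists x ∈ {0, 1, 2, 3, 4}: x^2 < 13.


Evaluate the predicate on each element: 0:True, 1:True, 2:True, 3:True, 4:False.
Witness x = 0 satisfies the predicate.

True


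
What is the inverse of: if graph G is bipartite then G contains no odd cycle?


The inverse of (P → Q) is (¬P → ¬Q). It is equivalent to the converse, not to the original.
Here P = 'graph G is bipartite' and Q = 'G contains no odd cycle'.

If not (graph G is bipartite), then not (G contains no odd cycle).


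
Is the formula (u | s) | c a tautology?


Build the truth table over {c, s, u}:
c | s | u | φ
-------------
False | False | False | False
True | False | False | True
False | True | False | True
True | True | False | True
False | False | True | True
True | False | True | True
False | True | True | True
True | True | True | True
Counterexample at row 1: with c=False, s=False, u=False, the formula is False.

No, it is not a tautology.


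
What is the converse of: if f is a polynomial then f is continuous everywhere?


The converse of (P → Q) is (Q → P). It is not in general equivalent to the original.
Here P = 'f is a polynomial' and Q = 'f is continuous everywhere'.

If f is continuous everywhere, then f is a polynomial.


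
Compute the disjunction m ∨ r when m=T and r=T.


Disjunction is false only when both operands are false.
Substitute: m=T, r=T.
T ∨ T evaluates to T.

T


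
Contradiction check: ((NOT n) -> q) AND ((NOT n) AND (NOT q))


Truth table over {n, q}:
n | q | φ
---------
F | F | F
T | F | F
F | T | F
T | T | F
Every row is false.

Yes, it is a contradiction.


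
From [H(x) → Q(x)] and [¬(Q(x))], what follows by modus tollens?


Modus tollens: from (P → Q) and ¬Q, infer ¬P.
Q = 'Q(x)' is denied; since P → Q, P must also fail.

Not (H(x)).


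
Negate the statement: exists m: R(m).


¬(forall x: φ) = exists x: ¬φ, and ¬(exists x: φ) = forall x: ¬φ.
Apply to the existential statement.

forall m: ~(R(m))


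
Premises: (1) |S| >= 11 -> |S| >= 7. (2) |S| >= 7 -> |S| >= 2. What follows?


Hypothetical syllogism: from (P → Q) and (Q → R), infer (P → R).
Chain the two implications through the shared middle term '|S| >= 7'.

|S| >= 11 -> |S| >= 2


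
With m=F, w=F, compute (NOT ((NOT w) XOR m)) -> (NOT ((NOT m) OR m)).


Substitute m=F, w=F:
NOT w = T
(NOT w) XOR m = T XOR F = T
NOT ((NOT w) XOR m) = F
NOT m = T
(NOT m) OR m = T OR F = T
NOT ((NOT m) OR m) = F
(NOT ((NOT w) XOR m)) -> (NOT ((NOT m) OR m)) = F -> F = T

T


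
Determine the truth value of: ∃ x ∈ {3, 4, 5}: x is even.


Evaluate the predicate on each element: 3:F, 4:T, 5:F.
Witness x = 4 satisfies the predicate.

T


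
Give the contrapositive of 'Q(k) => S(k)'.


The contrapositive of (P → Q) is (¬Q → ¬P); it is logically equivalent to the original.
Here P = 'Q(k)' and Q = 'S(k)'.

If not (S(k)), then not (Q(k)).


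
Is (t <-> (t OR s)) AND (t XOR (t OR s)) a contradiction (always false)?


Truth table over {s, t}:
s | t | φ
---------
F | F | F
T | F | F
F | T | F
T | T | F
Every row is false.

Yes, it is a contradiction.


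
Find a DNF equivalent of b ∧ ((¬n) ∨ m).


Step 1: Distribute ∧ over ∨: b ∧ ((¬n) ∨ m) = (b ∧ (¬n)) ∨ (b ∧ m).

(b ∧ (¬n)) ∨ (b ∧ m)


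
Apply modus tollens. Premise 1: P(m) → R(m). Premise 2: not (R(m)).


Modus tollens: from (P → Q) and ¬Q, infer ¬P.
Q = 'R(m)' is denied; since P → Q, P must also fail.

Not (P(m)).


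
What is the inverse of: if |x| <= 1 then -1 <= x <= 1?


The inverse of (P → Q) is (¬P → ¬Q). It is equivalent to the converse, not to the original.
Here P = '|x| <= 1' and Q = '-1 <= x <= 1'.

If not (|x| <= 1), then not (-1 <= x <= 1).


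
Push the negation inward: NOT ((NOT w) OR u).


De Morgan: the negation of a disjunction is the conjunction of the negations.
Distribute NOT across OR, flipping it to AND, and negate each literal.

w AND (NOT u)


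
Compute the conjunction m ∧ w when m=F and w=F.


Conjunction is true only when both operands are true.
Substitute: m=F, w=F.
F ∧ F evaluates to F.

F


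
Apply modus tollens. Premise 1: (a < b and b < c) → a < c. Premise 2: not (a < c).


Modus tollens: from (P → Q) and ¬Q, infer ¬P.
Q = 'a < c' is denied; since P → Q, P must also fail.

Not ((a < b and b < c)).


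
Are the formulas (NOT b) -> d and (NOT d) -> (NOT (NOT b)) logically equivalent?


Compare truth tables:
b | d | φ | ψ
-------------
F | F | F | F
T | F | T | T
F | T | T | T
T | T | T | T
The columns φ and ψ agree on every row.

Yes, they are logically equivalent.


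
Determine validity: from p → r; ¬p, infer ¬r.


This is denying the antecedent (fallacy). There exist truth assignments where the premises are all true but the conclusion is false.

Invalid.


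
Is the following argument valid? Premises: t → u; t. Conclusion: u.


This matches the form of modus ponens: the conclusion follows in every model of the premises.

Valid.


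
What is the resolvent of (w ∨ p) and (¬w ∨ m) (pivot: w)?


The clauses contain complementary literals w and ¬w.
Resolution eliminates this pair and disjoins the remaining literals (merging duplicates).

(p ∨ m)


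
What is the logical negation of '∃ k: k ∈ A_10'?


¬(∀ x: φ) = ∃ x: ¬φ, and ¬(∃ x: φ) = ∀ x: ¬φ.
Apply to the existential statement.

∀ k: ¬(k ∈ A_10)


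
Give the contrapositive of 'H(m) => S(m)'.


The contrapositive of (P → Q) is (¬Q → ¬P); it is logically equivalent to the original.
Here P = 'H(m)' and Q = 'S(m)'.

If not (S(m)), then not (H(m)).


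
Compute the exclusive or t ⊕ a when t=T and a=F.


Exclusive or is true when exactly one operand is true.
Substitute: t=T, a=F.
T ⊕ F evaluates to T.

T


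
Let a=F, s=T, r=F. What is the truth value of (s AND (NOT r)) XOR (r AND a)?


Substitute a=F, s=T, r=F:
NOT r = T
s AND (NOT r) = T AND T = T
r AND a = F AND F = F
(s AND (NOT r)) XOR (r AND a) = T XOR F = T

T


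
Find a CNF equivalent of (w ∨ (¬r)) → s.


Step 1: Rewrite as ¬(w ∨ (¬r)) ∨ s = (¬w ∧ ¬(¬r)) ∨ s.
Step 2: Distribute ∨ over ∧.
Step 3: Eliminate any double negations (¬¬X = X).

((¬w) ∨ s) ∧ (r ∨ s)


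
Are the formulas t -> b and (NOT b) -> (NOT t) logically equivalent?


Compare truth tables:
b | t | φ | ψ
-------------
F | F | T | T
T | F | T | T
F | T | F | F
T | T | T | T
The columns φ and ψ agree on every row.

Yes, they are logically equivalent.


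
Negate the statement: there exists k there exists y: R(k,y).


Negation flips each quantifier (∀↔∃) and negates the inner predicate.
¬(there exists k there exists y: φ) = for all k for all y: ¬φ.

for all k for all y: NOT(R(k,y))


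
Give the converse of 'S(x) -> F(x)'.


The converse of (P → Q) is (Q → P). It is not in general equivalent to the original.
Here P = 'S(x)' and Q = 'F(x)'.

If F(x), then S(x).


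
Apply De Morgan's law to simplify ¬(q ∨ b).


De Morgan: the negation of a disjunction is the conjunction of the negations.
Distribute ¬ across ∨, flipping it to ∧, and negate each literal.

(¬q) ∧ (¬b)


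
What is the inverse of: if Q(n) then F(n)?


The inverse of (P → Q) is (¬P → ¬Q). It is equivalent to the converse, not to the original.
Here P = 'Q(n)' and Q = 'F(n)'.

If not (Q(n)), then not (F(n)).


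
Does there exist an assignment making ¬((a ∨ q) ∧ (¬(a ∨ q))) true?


Search for a satisfying assignment over {a, q}.
Try a=F, q=F: the formula evaluates to T.
A satisfying assignment exists.

Satisfiable.


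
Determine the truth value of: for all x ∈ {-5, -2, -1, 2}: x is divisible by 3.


Evaluate the predicate on each element: -5:F, -2:F, -1:F, 2:F.
Counterexample x = -5 fails the predicate.

F


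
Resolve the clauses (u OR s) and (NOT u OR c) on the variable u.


The clauses contain complementary literals u and NOTu.
Resolution eliminates this pair and disjoins the remaining literals (merging duplicates).

(s OR c)


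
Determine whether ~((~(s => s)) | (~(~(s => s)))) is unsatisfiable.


Truth table over {s}:
s | φ
-----
False | False
True | False
Every row is false.

Yes, it is a contradiction.


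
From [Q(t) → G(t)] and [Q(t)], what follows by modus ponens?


Modus ponens: from (P → Q) and P, infer Q.
P = 'Q(t)' is asserted, and P → Q holds, so Q follows.

G(t).


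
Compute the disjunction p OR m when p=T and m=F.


Disjunction is false only when both operands are false.
Substitute: p=T, m=F.
T OR F evaluates to T.

T


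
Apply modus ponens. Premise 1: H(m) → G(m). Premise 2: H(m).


Modus ponens: from (P → Q) and P, infer Q.
P = 'H(m)' is asserted, and P → Q holds, so Q follows.

G(m).


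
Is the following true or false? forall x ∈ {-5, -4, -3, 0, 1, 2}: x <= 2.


Evaluate the predicate on each element: -5:True, -4:True, -3:True, 0:True, 1:True, 2:True.
Every element satisfies the predicate.

True


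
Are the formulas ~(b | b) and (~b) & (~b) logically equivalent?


Compare truth tables:
b | φ | ψ
---------
False | True | True
True | False | False
The columns φ and ψ agree on every row.

Yes, they are logically equivalent.


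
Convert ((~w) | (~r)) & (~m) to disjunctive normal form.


Step 1: Distribute ∧ over ∨: ((¬w) ∨ (¬r)) ∧ (¬m) = ((¬w) ∧ (¬m)) ∨ ((¬r) ∧ (¬m)).

((~w) & (~m)) | ((~r) & (~m))


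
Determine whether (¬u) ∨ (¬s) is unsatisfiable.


Truth table over {s, u}:
s | u | φ
---------
F | F | T
T | F | T
F | T | T
T | T | F
Satisfying assignment at row 1: s=F, u=F gives T.

No, it is not a contradiction.
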